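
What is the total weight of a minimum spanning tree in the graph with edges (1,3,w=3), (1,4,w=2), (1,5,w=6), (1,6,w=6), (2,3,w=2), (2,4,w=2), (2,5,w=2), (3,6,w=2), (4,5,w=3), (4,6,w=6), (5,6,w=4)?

Apply Kruskal's algorithm (sort edges by weight, add if no cycle):

Sorted edges by weight:
  (1,4) w=2
  (2,5) w=2
  (2,3) w=2
  (2,4) w=2
  (3,6) w=2
  (1,3) w=3
  (4,5) w=3
  (5,6) w=4
  (1,5) w=6
  (1,6) w=6
  (4,6) w=6

Add edge (1,4) w=2 -- no cycle. Running total: 2
Add edge (2,5) w=2 -- no cycle. Running total: 4
Add edge (2,3) w=2 -- no cycle. Running total: 6
Add edge (2,4) w=2 -- no cycle. Running total: 8
Add edge (3,6) w=2 -- no cycle. Running total: 10

MST edges: (1,4,w=2), (2,5,w=2), (2,3,w=2), (2,4,w=2), (3,6,w=2)
Total MST weight: 2 + 2 + 2 + 2 + 2 = 10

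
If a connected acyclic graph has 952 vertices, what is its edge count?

A tree on n vertices always has exactly n - 1 edges.
For n = 952: edges = 952 - 1 = 951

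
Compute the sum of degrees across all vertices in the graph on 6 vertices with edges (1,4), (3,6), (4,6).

Step 1: Count edges incident to each vertex:
  deg(1) = 1 (neighbors: 4)
  deg(2) = 0 (neighbors: none)
  deg(3) = 1 (neighbors: 6)
  deg(4) = 2 (neighbors: 1, 6)
  deg(5) = 0 (neighbors: none)
  deg(6) = 2 (neighbors: 3, 4)

Step 2: Sum all degrees:
  1 + 0 + 1 + 2 + 0 + 2 = 6

Verification: sum of degrees = 2 * |E| = 2 * 3 = 6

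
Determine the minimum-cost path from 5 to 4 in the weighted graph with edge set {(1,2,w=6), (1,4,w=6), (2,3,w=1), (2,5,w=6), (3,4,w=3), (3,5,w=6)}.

Step 1: Build adjacency list with weights:
  1: 2(w=6), 4(w=6)
  2: 1(w=6), 3(w=1), 5(w=6)
  3: 2(w=1), 4(w=3), 5(w=6)
  4: 1(w=6), 3(w=3)
  5: 2(w=6), 3(w=6)

Step 2: Apply Dijkstra's algorithm from vertex 5:
  Visit vertex 5 (distance=0)
    Update dist[2] = 6
    Update dist[3] = 6
  Visit vertex 2 (distance=6)
    Update dist[1] = 12
  Visit vertex 3 (distance=6)
    Update dist[4] = 9
  Visit vertex 4 (distance=9)

Step 3: Shortest path: 5 -> 3 -> 4
Total weight: 6 + 3 = 9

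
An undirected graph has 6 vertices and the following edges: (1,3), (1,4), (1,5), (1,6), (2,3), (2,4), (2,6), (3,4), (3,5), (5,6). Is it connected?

Step 1: Build adjacency list from edges:
  1: 3, 4, 5, 6
  2: 3, 4, 6
  3: 1, 2, 4, 5
  4: 1, 2, 3
  5: 1, 3, 6
  6: 1, 2, 5

Step 2: Run BFS/DFS from vertex 1:
  Visited: {1, 3, 4, 5, 6, 2}
  Reached 6 of 6 vertices

Step 3: All 6 vertices reached from vertex 1, so the graph is connected.
Answer: Yes, the graph is connected.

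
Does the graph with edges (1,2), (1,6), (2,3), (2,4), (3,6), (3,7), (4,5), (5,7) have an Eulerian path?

Step 1: Find the degree of each vertex:
  deg(1) = 2
  deg(2) = 3
  deg(3) = 3
  deg(4) = 2
  deg(5) = 2
  deg(6) = 2
  deg(7) = 2

Step 2: Count vertices with odd degree:
  Odd-degree vertices: 2, 3 (2 total)

Step 3: Apply Euler's theorem:
  - Eulerian circuit exists iff graph is connected and all vertices have even degree
  - Eulerian path exists iff graph is connected and has 0 or 2 odd-degree vertices

Graph is connected with exactly 2 odd-degree vertices (2, 3).
Eulerian path exists (starting and ending at the odd-degree vertices), but no Eulerian circuit.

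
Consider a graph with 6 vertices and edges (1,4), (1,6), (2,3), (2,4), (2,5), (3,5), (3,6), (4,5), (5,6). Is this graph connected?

Step 1: Build adjacency list from edges:
  1: 4, 6
  2: 3, 4, 5
  3: 2, 5, 6
  4: 1, 2, 5
  5: 2, 3, 4, 6
  6: 1, 3, 5

Step 2: Run BFS/DFS from vertex 1:
  Visited: {1, 4, 6, 2, 5, 3}
  Reached 6 of 6 vertices

Step 3: All 6 vertices reached from vertex 1, so the graph is connected.
Answer: Yes, the graph is connected.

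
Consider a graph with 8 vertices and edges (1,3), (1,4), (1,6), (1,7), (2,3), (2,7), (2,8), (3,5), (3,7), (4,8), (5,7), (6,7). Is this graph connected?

Step 1: Build adjacency list from edges:
  1: 3, 4, 6, 7
  2: 3, 7, 8
  3: 1, 2, 5, 7
  4: 1, 8
  5: 3, 7
  6: 1, 7
  7: 1, 2, 3, 5, 6
  8: 2, 4

Step 2: Run BFS/DFS from vertex 1:
  Visited: {1, 3, 4, 6, 7, 2, 5, 8}
  Reached 8 of 8 vertices

Step 3: All 8 vertices reached from vertex 1, so the graph is connected.
Answer: Yes, the graph is connected.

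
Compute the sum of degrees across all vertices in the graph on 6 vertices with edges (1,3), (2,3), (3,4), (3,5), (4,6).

Step 1: Count edges incident to each vertex:
  deg(1) = 1 (neighbors: 3)
  deg(2) = 1 (neighbors: 3)
  deg(3) = 4 (neighbors: 1, 2, 4, 5)
  deg(4) = 2 (neighbors: 3, 6)
  deg(5) = 1 (neighbors: 3)
  deg(6) = 1 (neighbors: 4)

Step 2: Sum all degrees:
  1 + 1 + 4 + 2 + 1 + 1 = 10

Verification: sum of degrees = 2 * |E| = 2 * 5 = 10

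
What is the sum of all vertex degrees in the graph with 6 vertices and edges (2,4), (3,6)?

Step 1: Count edges incident to each vertex:
  deg(1) = 0 (neighbors: none)
  deg(2) = 1 (neighbors: 4)
  deg(3) = 1 (neighbors: 6)
  deg(4) = 1 (neighbors: 2)
  deg(5) = 0 (neighbors: none)
  deg(6) = 1 (neighbors: 3)

Step 2: Sum all degrees:
  0 + 1 + 1 + 1 + 0 + 1 = 4

Verification: sum of degrees = 2 * |E| = 2 * 2 = 4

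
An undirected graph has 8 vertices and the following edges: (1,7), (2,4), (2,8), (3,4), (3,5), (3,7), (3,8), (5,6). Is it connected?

Step 1: Build adjacency list from edges:
  1: 7
  2: 4, 8
  3: 4, 5, 7, 8
  4: 2, 3
  5: 3, 6
  6: 5
  7: 1, 3
  8: 2, 3

Step 2: Run BFS/DFS from vertex 1:
  Visited: {1, 7, 3, 4, 5, 8, 2, 6}
  Reached 8 of 8 vertices

Step 3: All 8 vertices reached from vertex 1, so the graph is connected.
Answer: Yes, the graph is connected.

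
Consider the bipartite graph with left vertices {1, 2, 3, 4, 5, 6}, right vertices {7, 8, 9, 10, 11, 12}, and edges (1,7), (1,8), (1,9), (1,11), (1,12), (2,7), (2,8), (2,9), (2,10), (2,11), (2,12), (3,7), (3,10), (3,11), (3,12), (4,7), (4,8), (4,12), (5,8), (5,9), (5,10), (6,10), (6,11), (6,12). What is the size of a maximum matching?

Step 1: List the neighbors of each left vertex:
  1: 7, 8, 9, 11, 12
  2: 7, 8, 9, 10, 11, 12
  3: 7, 10, 11, 12
  4: 7, 8, 12
  5: 8, 9, 10
  6: 10, 11, 12

Step 2: Greedily match left vertices, then look for augmenting paths:
  Match 1 -- 7
  Match 2 -- 8
  Match 3 -- 10
  Match 4 -- 12
  Match 5 -- 9
  Match 6 -- 11
  No augmenting path remains.

Step 3: Verify this is maximum:
  Matching size 6 = min(|L|, |R|) = min(6, 6), which is an upper bound, so this matching is maximum.

Maximum matching: {(1,7), (2,8), (3,10), (4,12), (5,9), (6,11)}
Size: 6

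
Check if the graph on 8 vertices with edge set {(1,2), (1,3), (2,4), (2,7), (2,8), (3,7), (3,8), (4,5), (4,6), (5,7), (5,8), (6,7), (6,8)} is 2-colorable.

Step 1: Attempt 2-coloring using BFS:
  Start at vertex 1, assign color 0
  Color vertex 2 with color 1 (neighbor of 1)
  Color vertex 3 with color 1 (neighbor of 1)
  Color vertex 4 with color 0 (neighbor of 2)
  Color vertex 7 with color 0 (neighbor of 2)
  Color vertex 8 with color 0 (neighbor of 2)
  Color vertex 5 with color 1 (neighbor of 4)
  Color vertex 6 with color 1 (neighbor of 4)

Step 2: 2-coloring succeeded. No conflicts found.
  Set A (color 0): {1, 4, 7, 8}
  Set B (color 1): {2, 3, 5, 6}

The graph is bipartite with partition {1, 4, 7, 8}, {2, 3, 5, 6}.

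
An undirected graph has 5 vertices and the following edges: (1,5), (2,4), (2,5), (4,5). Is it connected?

Step 1: Build adjacency list from edges:
  1: 5
  2: 4, 5
  3: (none)
  4: 2, 5
  5: 1, 2, 4

Step 2: Run BFS/DFS from vertex 1:
  Visited: {1, 5, 2, 4}
  Reached 4 of 5 vertices

Step 3: Only 4 of 5 vertices reached. Graph is disconnected.
Connected components: {1, 2, 4, 5}, {3}
Answer: No, the graph is not connected (2 components).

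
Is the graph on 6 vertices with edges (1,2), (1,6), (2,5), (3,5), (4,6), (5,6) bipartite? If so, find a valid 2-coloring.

Step 1: Attempt 2-coloring using BFS:
  Start at vertex 1, assign color 0
  Color vertex 2 with color 1 (neighbor of 1)
  Color vertex 6 with color 1 (neighbor of 1)
  Color vertex 5 with color 0 (neighbor of 2)
  Color vertex 4 with color 0 (neighbor of 6)
  Color vertex 3 with color 1 (neighbor of 5)

Step 2: 2-coloring succeeded. No conflicts found.
  Set A (color 0): {1, 4, 5}
  Set B (color 1): {2, 3, 6}

The graph is bipartite with partition {1, 4, 5}, {2, 3, 6}.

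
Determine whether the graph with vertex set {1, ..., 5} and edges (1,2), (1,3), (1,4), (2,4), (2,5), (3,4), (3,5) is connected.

Step 1: Build adjacency list from edges:
  1: 2, 3, 4
  2: 1, 4, 5
  3: 1, 4, 5
  4: 1, 2, 3
  5: 2, 3

Step 2: Run BFS/DFS from vertex 1:
  Visited: {1, 2, 3, 4, 5}
  Reached 5 of 5 vertices

Step 3: All 5 vertices reached from vertex 1, so the graph is connected.
Answer: Yes, the graph is connected.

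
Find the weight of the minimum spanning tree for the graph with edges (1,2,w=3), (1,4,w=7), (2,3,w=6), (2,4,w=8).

Apply Kruskal's algorithm (sort edges by weight, add if no cycle):

Sorted edges by weight:
  (1,2) w=3
  (2,3) w=6
  (1,4) w=7
  (2,4) w=8

Add edge (1,2) w=3 -- no cycle. Running total: 3
Add edge (2,3) w=6 -- no cycle. Running total: 9
Add edge (1,4) w=7 -- no cycle. Running total: 16

MST edges: (1,2,w=3), (2,3,w=6), (1,4,w=7)
Total MST weight: 3 + 6 + 7 = 16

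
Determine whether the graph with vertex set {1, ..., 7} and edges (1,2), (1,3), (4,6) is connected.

Step 1: Build adjacency list from edges:
  1: 2, 3
  2: 1
  3: 1
  4: 6
  5: (none)
  6: 4
  7: (none)

Step 2: Run BFS/DFS from vertex 1:
  Visited: {1, 2, 3}
  Reached 3 of 7 vertices

Step 3: Only 3 of 7 vertices reached. Graph is disconnected.
Connected components: {1, 2, 3}, {4, 6}, {5}, {7}
Answer: No, the graph is not connected (4 components).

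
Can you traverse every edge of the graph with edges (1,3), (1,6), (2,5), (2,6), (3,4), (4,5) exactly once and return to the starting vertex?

Step 1: Find the degree of each vertex:
  deg(1) = 2
  deg(2) = 2
  deg(3) = 2
  deg(4) = 2
  deg(5) = 2
  deg(6) = 2

Step 2: Count vertices with odd degree:
  All vertices have even degree (0 odd-degree vertices)

Step 3: Apply Euler's theorem:
  - Eulerian circuit exists iff graph is connected and all vertices have even degree
  - Eulerian path exists iff graph is connected and has 0 or 2 odd-degree vertices

Graph is connected with 0 odd-degree vertices.
Both Eulerian circuit and Eulerian path exist.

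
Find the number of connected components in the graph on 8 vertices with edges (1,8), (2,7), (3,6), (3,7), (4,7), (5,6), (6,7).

Step 1: Build adjacency list from edges:
  1: 8
  2: 7
  3: 6, 7
  4: 7
  5: 6
  6: 3, 5, 7
  7: 2, 3, 4, 6
  8: 1

Step 2: Run BFS/DFS from vertex 1:
  Visited: {1, 8}
  Reached 2 of 8 vertices

Step 3: Only 2 of 8 vertices reached. Graph is disconnected.
Connected components: {1, 8}, {2, 3, 4, 5, 6, 7}
Number of connected components: 2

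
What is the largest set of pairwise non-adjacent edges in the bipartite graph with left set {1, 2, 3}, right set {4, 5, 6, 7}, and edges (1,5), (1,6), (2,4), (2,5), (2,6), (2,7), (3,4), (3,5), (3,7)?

Step 1: List the neighbors of each left vertex:
  1: 5, 6
  2: 4, 5, 6, 7
  3: 4, 5, 7

Step 2: Greedily match left vertices, then look for augmenting paths:
  Match 1 -- 5
  Match 2 -- 4
  Match 3 -- 7
  No augmenting path remains.

Step 3: Verify this is maximum:
  Matching size 3 = min(|L|, |R|) = min(3, 4), which is an upper bound, so this matching is maximum.

Maximum matching: {(1,5), (2,4), (3,7)}
Size: 3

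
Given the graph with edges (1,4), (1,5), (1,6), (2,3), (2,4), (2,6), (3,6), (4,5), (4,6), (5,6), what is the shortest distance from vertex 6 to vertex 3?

Step 1: Build adjacency list:
  1: 4, 5, 6
  2: 3, 4, 6
  3: 2, 6
  4: 1, 2, 5, 6
  5: 1, 4, 6
  6: 1, 2, 3, 4, 5

Step 2: BFS from vertex 6 to find shortest path to 3:
  vertex 1 reached at distance 1
  vertex 2 reached at distance 1
  vertex 3 reached at distance 1

Step 3: Shortest path: 6 -> 3
Path length: 1 edge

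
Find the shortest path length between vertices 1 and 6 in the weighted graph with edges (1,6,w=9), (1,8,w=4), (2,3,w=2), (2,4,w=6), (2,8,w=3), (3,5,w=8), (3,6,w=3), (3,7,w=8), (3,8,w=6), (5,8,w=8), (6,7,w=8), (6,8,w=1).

Step 1: Build adjacency list with weights:
  1: 6(w=9), 8(w=4)
  2: 3(w=2), 4(w=6), 8(w=3)
  3: 2(w=2), 5(w=8), 6(w=3), 7(w=8), 8(w=6)
  4: 2(w=6)
  5: 3(w=8), 8(w=8)
  6: 1(w=9), 3(w=3), 7(w=8), 8(w=1)
  7: 3(w=8), 6(w=8)
  8: 1(w=4), 2(w=3), 3(w=6), 5(w=8), 6(w=1)

Step 2: Apply Dijkstra's algorithm from vertex 1:
  Visit vertex 1 (distance=0)
    Update dist[6] = 9
    Update dist[8] = 4
  Visit vertex 8 (distance=4)
    Update dist[2] = 7
    Update dist[3] = 10
    Update dist[5] = 12
    Update dist[6] = 5
  Visit vertex 6 (distance=5)
    Update dist[3] = 8
    Update dist[7] = 13

Step 3: Shortest path: 1 -> 8 -> 6
Total weight: 4 + 1 = 5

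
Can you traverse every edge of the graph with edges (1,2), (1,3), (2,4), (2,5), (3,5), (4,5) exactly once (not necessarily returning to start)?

Step 1: Find the degree of each vertex:
  deg(1) = 2
  deg(2) = 3
  deg(3) = 2
  deg(4) = 2
  deg(5) = 3

Step 2: Count vertices with odd degree:
  Odd-degree vertices: 2, 5 (2 total)

Step 3: Apply Euler's theorem:
  - Eulerian circuit exists iff graph is connected and all vertices have even degree
  - Eulerian path exists iff graph is connected and has 0 or 2 odd-degree vertices

Graph is connected with exactly 2 odd-degree vertices (2, 5).
Eulerian path exists (starting and ending at the odd-degree vertices), but no Eulerian circuit.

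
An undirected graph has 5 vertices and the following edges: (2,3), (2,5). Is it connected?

Step 1: Build adjacency list from edges:
  1: (none)
  2: 3, 5
  3: 2
  4: (none)
  5: 2

Step 2: Run BFS/DFS from vertex 1:
  Visited: {1}
  Reached 1 of 5 vertices

Step 3: Only 1 of 5 vertices reached. Graph is disconnected.
Connected components: {1}, {2, 3, 5}, {4}
Answer: No, the graph is not connected (3 components).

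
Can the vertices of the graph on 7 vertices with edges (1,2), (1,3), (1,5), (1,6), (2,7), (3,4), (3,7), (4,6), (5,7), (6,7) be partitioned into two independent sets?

Step 1: Attempt 2-coloring using BFS:
  Start at vertex 1, assign color 0
  Color vertex 2 with color 1 (neighbor of 1)
  Color vertex 3 with color 1 (neighbor of 1)
  Color vertex 5 with color 1 (neighbor of 1)
  Color vertex 6 with color 1 (neighbor of 1)
  Color vertex 7 with color 0 (neighbor of 2)
  Color vertex 4 with color 0 (neighbor of 3)

Step 2: 2-coloring succeeded. No conflicts found.
  Set A (color 0): {1, 4, 7}
  Set B (color 1): {2, 3, 5, 6}

The graph is bipartite with partition {1, 4, 7}, {2, 3, 5, 6}.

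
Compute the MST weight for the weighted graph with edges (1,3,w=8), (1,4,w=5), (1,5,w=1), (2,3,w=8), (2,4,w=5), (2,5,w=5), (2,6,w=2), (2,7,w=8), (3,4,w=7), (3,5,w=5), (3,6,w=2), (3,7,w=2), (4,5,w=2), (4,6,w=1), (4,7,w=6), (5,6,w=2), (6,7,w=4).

Apply Kruskal's algorithm (sort edges by weight, add if no cycle):

Sorted edges by weight:
  (1,5) w=1
  (4,6) w=1
  (2,6) w=2
  (3,7) w=2
  (3,6) w=2
  (4,5) w=2
  (5,6) w=2
  (6,7) w=4
  (1,4) w=5
  (2,5) w=5
  (2,4) w=5
  (3,5) w=5
  (4,7) w=6
  (3,4) w=7
  (1,3) w=8
  (2,3) w=8
  (2,7) w=8

Add edge (1,5) w=1 -- no cycle. Running total: 1
Add edge (4,6) w=1 -- no cycle. Running total: 2
Add edge (2,6) w=2 -- no cycle. Running total: 4
Add edge (3,7) w=2 -- no cycle. Running total: 6
Add edge (3,6) w=2 -- no cycle. Running total: 8
Add edge (4,5) w=2 -- no cycle. Running total: 10

MST edges: (1,5,w=1), (4,6,w=1), (2,6,w=2), (3,7,w=2), (3,6,w=2), (4,5,w=2)
Total MST weight: 1 + 1 + 2 + 2 + 2 + 2 = 10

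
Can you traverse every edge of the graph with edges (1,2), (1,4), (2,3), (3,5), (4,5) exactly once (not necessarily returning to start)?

Step 1: Find the degree of each vertex:
  deg(1) = 2
  deg(2) = 2
  deg(3) = 2
  deg(4) = 2
  deg(5) = 2

Step 2: Count vertices with odd degree:
  All vertices have even degree (0 odd-degree vertices)

Step 3: Apply Euler's theorem:
  - Eulerian circuit exists iff graph is connected and all vertices have even degree
  - Eulerian path exists iff graph is connected and has 0 or 2 odd-degree vertices

Graph is connected with 0 odd-degree vertices.
Both Eulerian circuit and Eulerian path exist.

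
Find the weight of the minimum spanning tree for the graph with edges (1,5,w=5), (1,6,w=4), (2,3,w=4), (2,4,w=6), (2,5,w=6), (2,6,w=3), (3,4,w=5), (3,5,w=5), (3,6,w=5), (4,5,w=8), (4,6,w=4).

Apply Kruskal's algorithm (sort edges by weight, add if no cycle):

Sorted edges by weight:
  (2,6) w=3
  (1,6) w=4
  (2,3) w=4
  (4,6) w=4
  (1,5) w=5
  (3,6) w=5
  (3,5) w=5
  (3,4) w=5
  (2,4) w=6
  (2,5) w=6
  (4,5) w=8

Add edge (2,6) w=3 -- no cycle. Running total: 3
Add edge (1,6) w=4 -- no cycle. Running total: 7
Add edge (2,3) w=4 -- no cycle. Running total: 11
Add edge (4,6) w=4 -- no cycle. Running total: 15
Add edge (1,5) w=5 -- no cycle. Running total: 20

MST edges: (2,6,w=3), (1,6,w=4), (2,3,w=4), (4,6,w=4), (1,5,w=5)
Total MST weight: 3 + 4 + 4 + 4 + 5 = 20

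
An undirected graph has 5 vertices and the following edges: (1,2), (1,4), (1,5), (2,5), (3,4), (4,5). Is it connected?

Step 1: Build adjacency list from edges:
  1: 2, 4, 5
  2: 1, 5
  3: 4
  4: 1, 3, 5
  5: 1, 2, 4

Step 2: Run BFS/DFS from vertex 1:
  Visited: {1, 2, 4, 5, 3}
  Reached 5 of 5 vertices

Step 3: All 5 vertices reached from vertex 1, so the graph is connected.
Answer: Yes, the graph is connected.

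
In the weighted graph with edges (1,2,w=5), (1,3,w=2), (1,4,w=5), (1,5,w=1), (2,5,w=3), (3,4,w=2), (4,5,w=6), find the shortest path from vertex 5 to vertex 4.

Step 1: Build adjacency list with weights:
  1: 2(w=5), 3(w=2), 4(w=5), 5(w=1)
  2: 1(w=5), 5(w=3)
  3: 1(w=2), 4(w=2)
  4: 1(w=5), 3(w=2), 5(w=6)
  5: 1(w=1), 2(w=3), 4(w=6)

Step 2: Apply Dijkstra's algorithm from vertex 5:
  Visit vertex 5 (distance=0)
    Update dist[1] = 1
    Update dist[2] = 3
    Update dist[4] = 6
  Visit vertex 1 (distance=1)
    Update dist[3] = 3
  Visit vertex 2 (distance=3)
  Visit vertex 3 (distance=3)
    Update dist[4] = 5
  Visit vertex 4 (distance=5)

Step 3: Shortest path: 5 -> 1 -> 3 -> 4
Total weight: 1 + 2 + 2 = 5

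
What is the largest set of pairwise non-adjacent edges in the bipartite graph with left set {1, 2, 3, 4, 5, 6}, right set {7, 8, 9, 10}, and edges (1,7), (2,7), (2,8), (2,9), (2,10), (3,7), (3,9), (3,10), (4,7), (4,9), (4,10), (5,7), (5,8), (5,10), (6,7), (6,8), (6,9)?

Step 1: List the neighbors of each left vertex:
  1: 7
  2: 7, 8, 9, 10
  3: 7, 9, 10
  4: 7, 9, 10
  5: 7, 8, 10
  6: 7, 8, 9

Step 2: Greedily match left vertices, then look for augmenting paths:
  Match 1 -- 7
  Match 2 -- 8
  Match 3 -- 9
  Match 4 -- 10
  No augmenting path remains.

Step 3: Verify this is maximum:
  Matching size 4 = min(|L|, |R|) = min(6, 4), which is an upper bound, so this matching is maximum.

Maximum matching: {(1,7), (2,8), (3,9), (4,10)}
Size: 4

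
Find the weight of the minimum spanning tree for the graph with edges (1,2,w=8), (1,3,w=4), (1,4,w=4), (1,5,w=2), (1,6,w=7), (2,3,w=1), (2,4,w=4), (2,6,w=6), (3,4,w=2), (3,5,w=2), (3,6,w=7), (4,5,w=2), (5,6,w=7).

Apply Kruskal's algorithm (sort edges by weight, add if no cycle):

Sorted edges by weight:
  (2,3) w=1
  (1,5) w=2
  (3,4) w=2
  (3,5) w=2
  (4,5) w=2
  (1,3) w=4
  (1,4) w=4
  (2,4) w=4
  (2,6) w=6
  (1,6) w=7
  (3,6) w=7
  (5,6) w=7
  (1,2) w=8

Add edge (2,3) w=1 -- no cycle. Running total: 1
Add edge (1,5) w=2 -- no cycle. Running total: 3
Add edge (3,4) w=2 -- no cycle. Running total: 5
Add edge (3,5) w=2 -- no cycle. Running total: 7
Skip edge (4,5) w=2 -- would create cycle
Skip edge (1,3) w=4 -- would create cycle
Skip edge (1,4) w=4 -- would create cycle
Skip edge (2,4) w=4 -- would create cycle
Add edge (2,6) w=6 -- no cycle. Running total: 13

MST edges: (2,3,w=1), (1,5,w=2), (3,4,w=2), (3,5,w=2), (2,6,w=6)
Total MST weight: 1 + 2 + 2 + 2 + 6 = 13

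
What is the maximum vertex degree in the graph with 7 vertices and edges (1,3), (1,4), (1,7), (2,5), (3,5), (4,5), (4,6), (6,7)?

Step 1: Count edges incident to each vertex:
  deg(1) = 3 (neighbors: 3, 4, 7)
  deg(2) = 1 (neighbors: 5)
  deg(3) = 2 (neighbors: 1, 5)
  deg(4) = 3 (neighbors: 1, 5, 6)
  deg(5) = 3 (neighbors: 2, 3, 4)
  deg(6) = 2 (neighbors: 4, 7)
  deg(7) = 2 (neighbors: 1, 6)

Step 2: Find maximum:
  max(3, 1, 2, 3, 3, 2, 2) = 3 (vertex 1)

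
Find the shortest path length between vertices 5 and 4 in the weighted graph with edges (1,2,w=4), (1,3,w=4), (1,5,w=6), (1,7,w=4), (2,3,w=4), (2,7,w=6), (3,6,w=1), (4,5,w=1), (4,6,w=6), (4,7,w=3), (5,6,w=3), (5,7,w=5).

Step 1: Build adjacency list with weights:
  1: 2(w=4), 3(w=4), 5(w=6), 7(w=4)
  2: 1(w=4), 3(w=4), 7(w=6)
  3: 1(w=4), 2(w=4), 6(w=1)
  4: 5(w=1), 6(w=6), 7(w=3)
  5: 1(w=6), 4(w=1), 6(w=3), 7(w=5)
  6: 3(w=1), 4(w=6), 5(w=3)
  7: 1(w=4), 2(w=6), 4(w=3), 5(w=5)

Step 2: Apply Dijkstra's algorithm from vertex 5:
  Visit vertex 5 (distance=0)
    Update dist[1] = 6
    Update dist[4] = 1
    Update dist[6] = 3
    Update dist[7] = 5
  Visit vertex 4 (distance=1)
    Update dist[7] = 4

Step 3: Shortest path: 5 -> 4
Total weight: 1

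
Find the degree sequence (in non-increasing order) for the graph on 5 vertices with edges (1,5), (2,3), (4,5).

Step 1: Count edges incident to each vertex:
  deg(1) = 1 (neighbors: 5)
  deg(2) = 1 (neighbors: 3)
  deg(3) = 1 (neighbors: 2)
  deg(4) = 1 (neighbors: 5)
  deg(5) = 2 (neighbors: 1, 4)

Step 2: Sort degrees in non-increasing order:
  Degrees: [1, 1, 1, 1, 2] -> sorted: [2, 1, 1, 1, 1]

Degree sequence: [2, 1, 1, 1, 1]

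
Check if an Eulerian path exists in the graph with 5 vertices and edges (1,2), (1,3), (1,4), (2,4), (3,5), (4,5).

Step 1: Find the degree of each vertex:
  deg(1) = 3
  deg(2) = 2
  deg(3) = 2
  deg(4) = 3
  deg(5) = 2

Step 2: Count vertices with odd degree:
  Odd-degree vertices: 1, 4 (2 total)

Step 3: Apply Euler's theorem:
  - Eulerian circuit exists iff graph is connected and all vertices have even degree
  - Eulerian path exists iff graph is connected and has 0 or 2 odd-degree vertices

Graph is connected with exactly 2 odd-degree vertices (1, 4).
Eulerian path exists (starting and ending at the odd-degree vertices), but no Eulerian circuit.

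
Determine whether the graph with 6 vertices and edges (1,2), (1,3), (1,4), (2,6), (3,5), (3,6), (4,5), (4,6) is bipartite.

Step 1: Attempt 2-coloring using BFS:
  Start at vertex 1, assign color 0
  Color vertex 2 with color 1 (neighbor of 1)
  Color vertex 3 with color 1 (neighbor of 1)
  Color vertex 4 with color 1 (neighbor of 1)
  Color vertex 6 with color 0 (neighbor of 2)
  Color vertex 5 with color 0 (neighbor of 3)

Step 2: 2-coloring succeeded. No conflicts found.
  Set A (color 0): {1, 5, 6}
  Set B (color 1): {2, 3, 4}

The graph is bipartite with partition {1, 5, 6}, {2, 3, 4}.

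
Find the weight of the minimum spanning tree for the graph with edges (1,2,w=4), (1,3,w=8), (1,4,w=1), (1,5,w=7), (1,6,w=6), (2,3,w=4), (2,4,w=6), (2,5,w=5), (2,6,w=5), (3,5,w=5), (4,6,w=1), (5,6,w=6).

Apply Kruskal's algorithm (sort edges by weight, add if no cycle):

Sorted edges by weight:
  (1,4) w=1
  (4,6) w=1
  (1,2) w=4
  (2,3) w=4
  (2,6) w=5
  (2,5) w=5
  (3,5) w=5
  (1,6) w=6
  (2,4) w=6
  (5,6) w=6
  (1,5) w=7
  (1,3) w=8

Add edge (1,4) w=1 -- no cycle. Running total: 1
Add edge (4,6) w=1 -- no cycle. Running total: 2
Add edge (1,2) w=4 -- no cycle. Running total: 6
Add edge (2,3) w=4 -- no cycle. Running total: 10
Skip edge (2,6) w=5 -- would create cycle
Add edge (2,5) w=5 -- no cycle. Running total: 15

MST edges: (1,4,w=1), (4,6,w=1), (1,2,w=4), (2,3,w=4), (2,5,w=5)
Total MST weight: 1 + 1 + 4 + 4 + 5 = 15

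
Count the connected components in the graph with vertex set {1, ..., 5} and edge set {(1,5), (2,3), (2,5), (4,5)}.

Step 1: Build adjacency list from edges:
  1: 5
  2: 3, 5
  3: 2
  4: 5
  5: 1, 2, 4

Step 2: Run BFS/DFS from vertex 1:
  Visited: {1, 5, 2, 4, 3}
  Reached 5 of 5 vertices

Step 3: All 5 vertices reached from vertex 1, so the graph is connected.
Number of connected components: 1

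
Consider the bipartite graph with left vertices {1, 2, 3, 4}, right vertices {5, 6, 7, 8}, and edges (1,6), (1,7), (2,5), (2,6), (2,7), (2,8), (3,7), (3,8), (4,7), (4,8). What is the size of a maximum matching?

Step 1: List the neighbors of each left vertex:
  1: 6, 7
  2: 5, 6, 7, 8
  3: 7, 8
  4: 7, 8

Step 2: Greedily match left vertices, then look for augmenting paths:
  Match 1 -- 6
  Match 2 -- 5
  Match 3 -- 7
  Match 4 -- 8
  No augmenting path remains.

Step 3: Verify this is maximum:
  Matching size 4 = min(|L|, |R|) = min(4, 4), which is an upper bound, so this matching is maximum.

Maximum matching: {(1,6), (2,5), (3,7), (4,8)}
Size: 4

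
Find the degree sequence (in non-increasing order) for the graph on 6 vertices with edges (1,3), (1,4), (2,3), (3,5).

Step 1: Count edges incident to each vertex:
  deg(1) = 2 (neighbors: 3, 4)
  deg(2) = 1 (neighbors: 3)
  deg(3) = 3 (neighbors: 1, 2, 5)
  deg(4) = 1 (neighbors: 1)
  deg(5) = 1 (neighbors: 3)
  deg(6) = 0 (neighbors: none)

Step 2: Sort degrees in non-increasing order:
  Degrees: [2, 1, 3, 1, 1, 0] -> sorted: [3, 2, 1, 1, 1, 0]

Degree sequence: [3, 2, 1, 1, 1, 0]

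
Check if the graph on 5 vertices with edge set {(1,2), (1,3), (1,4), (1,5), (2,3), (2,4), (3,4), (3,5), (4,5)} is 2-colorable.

Step 1: Attempt 2-coloring using BFS:
  Start at vertex 1, assign color 0
  Color vertex 2 with color 1 (neighbor of 1)
  Color vertex 3 with color 1 (neighbor of 1)
  Color vertex 4 with color 1 (neighbor of 1)
  Color vertex 5 with color 1 (neighbor of 1)

Step 2: Conflict found! Vertices 2 and 3 are adjacent but have the same color.
This means the graph contains an odd cycle.

The graph is NOT bipartite.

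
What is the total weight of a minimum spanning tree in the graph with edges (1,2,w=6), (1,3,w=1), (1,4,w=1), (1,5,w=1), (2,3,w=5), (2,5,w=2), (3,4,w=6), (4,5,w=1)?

Apply Kruskal's algorithm (sort edges by weight, add if no cycle):

Sorted edges by weight:
  (1,4) w=1
  (1,5) w=1
  (1,3) w=1
  (4,5) w=1
  (2,5) w=2
  (2,3) w=5
  (1,2) w=6
  (3,4) w=6

Add edge (1,4) w=1 -- no cycle. Running total: 1
Add edge (1,5) w=1 -- no cycle. Running total: 2
Add edge (1,3) w=1 -- no cycle. Running total: 3
Skip edge (4,5) w=1 -- would create cycle
Add edge (2,5) w=2 -- no cycle. Running total: 5

MST edges: (1,4,w=1), (1,5,w=1), (1,3,w=1), (2,5,w=2)
Total MST weight: 1 + 1 + 1 + 2 = 5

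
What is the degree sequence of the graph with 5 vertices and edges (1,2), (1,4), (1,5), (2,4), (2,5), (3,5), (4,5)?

Step 1: Count edges incident to each vertex:
  deg(1) = 3 (neighbors: 2, 4, 5)
  deg(2) = 3 (neighbors: 1, 4, 5)
  deg(3) = 1 (neighbors: 5)
  deg(4) = 3 (neighbors: 1, 2, 5)
  deg(5) = 4 (neighbors: 1, 2, 3, 4)

Step 2: Sort degrees in non-increasing order:
  Degrees: [3, 3, 1, 3, 4] -> sorted: [4, 3, 3, 3, 1]

Degree sequence: [4, 3, 3, 3, 1]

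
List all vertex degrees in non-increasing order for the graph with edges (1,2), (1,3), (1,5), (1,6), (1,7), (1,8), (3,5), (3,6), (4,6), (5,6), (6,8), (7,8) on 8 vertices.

Step 1: Count edges incident to each vertex:
  deg(1) = 6 (neighbors: 2, 3, 5, 6, 7, 8)
  deg(2) = 1 (neighbors: 1)
  deg(3) = 3 (neighbors: 1, 5, 6)
  deg(4) = 1 (neighbors: 6)
  deg(5) = 3 (neighbors: 1, 3, 6)
  deg(6) = 5 (neighbors: 1, 3, 4, 5, 8)
  deg(7) = 2 (neighbors: 1, 8)
  deg(8) = 3 (neighbors: 1, 6, 7)

Step 2: Sort degrees in non-increasing order:
  Degrees: [6, 1, 3, 1, 3, 5, 2, 3] -> sorted: [6, 5, 3, 3, 3, 2, 1, 1]

Degree sequence: [6, 5, 3, 3, 3, 2, 1, 1]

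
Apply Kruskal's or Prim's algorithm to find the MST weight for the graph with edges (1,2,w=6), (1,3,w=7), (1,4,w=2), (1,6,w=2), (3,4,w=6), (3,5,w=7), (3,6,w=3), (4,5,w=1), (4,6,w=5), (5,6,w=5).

Apply Kruskal's algorithm (sort edges by weight, add if no cycle):

Sorted edges by weight:
  (4,5) w=1
  (1,6) w=2
  (1,4) w=2
  (3,6) w=3
  (4,6) w=5
  (5,6) w=5
  (1,2) w=6
  (3,4) w=6
  (1,3) w=7
  (3,5) w=7

Add edge (4,5) w=1 -- no cycle. Running total: 1
Add edge (1,6) w=2 -- no cycle. Running total: 3
Add edge (1,4) w=2 -- no cycle. Running total: 5
Add edge (3,6) w=3 -- no cycle. Running total: 8
Skip edge (4,6) w=5 -- would create cycle
Skip edge (5,6) w=5 -- would create cycle
Add edge (1,2) w=6 -- no cycle. Running total: 14

MST edges: (4,5,w=1), (1,6,w=2), (1,4,w=2), (3,6,w=3), (1,2,w=6)
Total MST weight: 1 + 2 + 2 + 3 + 6 = 14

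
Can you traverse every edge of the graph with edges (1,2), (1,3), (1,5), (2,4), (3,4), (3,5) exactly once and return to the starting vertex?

Step 1: Find the degree of each vertex:
  deg(1) = 3
  deg(2) = 2
  deg(3) = 3
  deg(4) = 2
  deg(5) = 2

Step 2: Count vertices with odd degree:
  Odd-degree vertices: 1, 3 (2 total)

Step 3: Apply Euler's theorem:
  - Eulerian circuit exists iff graph is connected and all vertices have even degree
  - Eulerian path exists iff graph is connected and has 0 or 2 odd-degree vertices

Graph is connected with exactly 2 odd-degree vertices (1, 3).
Eulerian path exists (starting and ending at the odd-degree vertices), but no Eulerian circuit.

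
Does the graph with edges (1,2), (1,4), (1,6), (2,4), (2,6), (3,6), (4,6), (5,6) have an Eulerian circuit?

Step 1: Find the degree of each vertex:
  deg(1) = 3
  deg(2) = 3
  deg(3) = 1
  deg(4) = 3
  deg(5) = 1
  deg(6) = 5

Step 2: Count vertices with odd degree:
  Odd-degree vertices: 1, 2, 3, 4, 5, 6 (6 total)

Step 3: Apply Euler's theorem:
  - Eulerian circuit exists iff graph is connected and all vertices have even degree
  - Eulerian path exists iff graph is connected and has 0 or 2 odd-degree vertices

Graph has 6 odd-degree vertices (need 0 or 2).
Neither Eulerian path nor Eulerian circuit exists.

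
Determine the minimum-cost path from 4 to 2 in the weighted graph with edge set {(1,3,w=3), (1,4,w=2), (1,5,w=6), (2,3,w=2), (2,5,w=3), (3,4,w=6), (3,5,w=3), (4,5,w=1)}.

Step 1: Build adjacency list with weights:
  1: 3(w=3), 4(w=2), 5(w=6)
  2: 3(w=2), 5(w=3)
  3: 1(w=3), 2(w=2), 4(w=6), 5(w=3)
  4: 1(w=2), 3(w=6), 5(w=1)
  5: 1(w=6), 2(w=3), 3(w=3), 4(w=1)

Step 2: Apply Dijkstra's algorithm from vertex 4:
  Visit vertex 4 (distance=0)
    Update dist[1] = 2
    Update dist[3] = 6
    Update dist[5] = 1
  Visit vertex 5 (distance=1)
    Update dist[2] = 4
    Update dist[3] = 4
  Visit vertex 1 (distance=2)
  Visit vertex 2 (distance=4)

Step 3: Shortest path: 4 -> 5 -> 2
Total weight: 1 + 3 = 4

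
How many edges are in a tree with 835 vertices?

A tree on n vertices always has exactly n - 1 edges.
For n = 835: edges = 835 - 1 = 834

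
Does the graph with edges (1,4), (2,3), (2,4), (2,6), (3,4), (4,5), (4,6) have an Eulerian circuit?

Step 1: Find the degree of each vertex:
  deg(1) = 1
  deg(2) = 3
  deg(3) = 2
  deg(4) = 5
  deg(5) = 1
  deg(6) = 2

Step 2: Count vertices with odd degree:
  Odd-degree vertices: 1, 2, 4, 5 (4 total)

Step 3: Apply Euler's theorem:
  - Eulerian circuit exists iff graph is connected and all vertices have even degree
  - Eulerian path exists iff graph is connected and has 0 or 2 odd-degree vertices

Graph has 4 odd-degree vertices (need 0 or 2).
Neither Eulerian path nor Eulerian circuit exists.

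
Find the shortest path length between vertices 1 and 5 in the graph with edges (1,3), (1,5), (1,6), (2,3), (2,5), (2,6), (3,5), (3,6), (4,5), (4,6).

Step 1: Build adjacency list:
  1: 3, 5, 6
  2: 3, 5, 6
  3: 1, 2, 5, 6
  4: 5, 6
  5: 1, 2, 3, 4
  6: 1, 2, 3, 4

Step 2: BFS from vertex 1 to find shortest path to 5:
  vertex 3 reached at distance 1
  vertex 5 reached at distance 1

Step 3: Shortest path: 1 -> 5
Path length: 1 edge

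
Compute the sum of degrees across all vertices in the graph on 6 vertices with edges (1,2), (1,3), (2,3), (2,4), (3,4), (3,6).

Step 1: Count edges incident to each vertex:
  deg(1) = 2 (neighbors: 2, 3)
  deg(2) = 3 (neighbors: 1, 3, 4)
  deg(3) = 4 (neighbors: 1, 2, 4, 6)
  deg(4) = 2 (neighbors: 2, 3)
  deg(5) = 0 (neighbors: none)
  deg(6) = 1 (neighbors: 3)

Step 2: Sum all degrees:
  2 + 3 + 4 + 2 + 0 + 1 = 12

Verification: sum of degrees = 2 * |E| = 2 * 6 = 12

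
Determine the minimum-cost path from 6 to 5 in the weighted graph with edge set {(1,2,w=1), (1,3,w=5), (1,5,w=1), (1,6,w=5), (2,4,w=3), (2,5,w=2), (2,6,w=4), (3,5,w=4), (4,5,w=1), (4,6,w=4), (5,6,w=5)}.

Step 1: Build adjacency list with weights:
  1: 2(w=1), 3(w=5), 5(w=1), 6(w=5)
  2: 1(w=1), 4(w=3), 5(w=2), 6(w=4)
  3: 1(w=5), 5(w=4)
  4: 2(w=3), 5(w=1), 6(w=4)
  5: 1(w=1), 2(w=2), 3(w=4), 4(w=1), 6(w=5)
  6: 1(w=5), 2(w=4), 4(w=4), 5(w=5)

Step 2: Apply Dijkstra's algorithm from vertex 6:
  Visit vertex 6 (distance=0)
    Update dist[1] = 5
    Update dist[2] = 4
    Update dist[4] = 4
    Update dist[5] = 5
  Visit vertex 2 (distance=4)
  Visit vertex 4 (distance=4)
  Visit vertex 1 (distance=5)
    Update dist[3] = 10
  Visit vertex 5 (distance=5)
    Update dist[3] = 9

Step 3: Shortest path: 6 -> 5
Total weight: 5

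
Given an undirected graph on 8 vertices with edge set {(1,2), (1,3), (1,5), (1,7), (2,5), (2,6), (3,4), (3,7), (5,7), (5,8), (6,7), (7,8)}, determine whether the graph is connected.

Step 1: Build adjacency list from edges:
  1: 2, 3, 5, 7
  2: 1, 5, 6
  3: 1, 4, 7
  4: 3
  5: 1, 2, 7, 8
  6: 2, 7
  7: 1, 3, 5, 6, 8
  8: 5, 7

Step 2: Run BFS/DFS from vertex 1:
  Visited: {1, 2, 3, 5, 7, 6, 4, 8}
  Reached 8 of 8 vertices

Step 3: All 8 vertices reached from vertex 1, so the graph is connected.
Answer: Yes, the graph is connected.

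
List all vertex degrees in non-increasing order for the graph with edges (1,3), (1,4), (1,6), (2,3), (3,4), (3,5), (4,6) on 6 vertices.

Step 1: Count edges incident to each vertex:
  deg(1) = 3 (neighbors: 3, 4, 6)
  deg(2) = 1 (neighbors: 3)
  deg(3) = 4 (neighbors: 1, 2, 4, 5)
  deg(4) = 3 (neighbors: 1, 3, 6)
  deg(5) = 1 (neighbors: 3)
  deg(6) = 2 (neighbors: 1, 4)

Step 2: Sort degrees in non-increasing order:
  Degrees: [3, 1, 4, 3, 1, 2] -> sorted: [4, 3, 3, 2, 1, 1]

Degree sequence: [4, 3, 3, 2, 1, 1]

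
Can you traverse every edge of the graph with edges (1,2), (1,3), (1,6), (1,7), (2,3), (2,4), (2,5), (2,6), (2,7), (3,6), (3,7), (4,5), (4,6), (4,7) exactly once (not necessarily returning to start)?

Step 1: Find the degree of each vertex:
  deg(1) = 4
  deg(2) = 6
  deg(3) = 4
  deg(4) = 4
  deg(5) = 2
  deg(6) = 4
  deg(7) = 4

Step 2: Count vertices with odd degree:
  All vertices have even degree (0 odd-degree vertices)

Step 3: Apply Euler's theorem:
  - Eulerian circuit exists iff graph is connected and all vertices have even degree
  - Eulerian path exists iff graph is connected and has 0 or 2 odd-degree vertices

Graph is connected with 0 odd-degree vertices.
Both Eulerian circuit and Eulerian path exist.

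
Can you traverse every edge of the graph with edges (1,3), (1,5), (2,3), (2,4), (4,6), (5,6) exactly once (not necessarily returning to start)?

Step 1: Find the degree of each vertex:
  deg(1) = 2
  deg(2) = 2
  deg(3) = 2
  deg(4) = 2
  deg(5) = 2
  deg(6) = 2

Step 2: Count vertices with odd degree:
  All vertices have even degree (0 odd-degree vertices)

Step 3: Apply Euler's theorem:
  - Eulerian circuit exists iff graph is connected and all vertices have even degree
  - Eulerian path exists iff graph is connected and has 0 or 2 odd-degree vertices

Graph is connected with 0 odd-degree vertices.
Both Eulerian circuit and Eulerian path exist.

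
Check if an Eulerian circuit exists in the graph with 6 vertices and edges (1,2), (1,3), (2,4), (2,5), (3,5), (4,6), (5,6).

Step 1: Find the degree of each vertex:
  deg(1) = 2
  deg(2) = 3
  deg(3) = 2
  deg(4) = 2
  deg(5) = 3
  deg(6) = 2

Step 2: Count vertices with odd degree:
  Odd-degree vertices: 2, 5 (2 total)

Step 3: Apply Euler's theorem:
  - Eulerian circuit exists iff graph is connected and all vertices have even degree
  - Eulerian path exists iff graph is connected and has 0 or 2 odd-degree vertices

Graph is connected with exactly 2 odd-degree vertices (2, 5).
Eulerian path exists (starting and ending at the odd-degree vertices), but no Eulerian circuit.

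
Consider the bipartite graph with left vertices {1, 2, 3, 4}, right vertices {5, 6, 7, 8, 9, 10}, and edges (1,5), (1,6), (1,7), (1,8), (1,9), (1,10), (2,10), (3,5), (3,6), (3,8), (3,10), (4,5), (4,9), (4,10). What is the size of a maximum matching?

Step 1: List the neighbors of each left vertex:
  1: 5, 6, 7, 8, 9, 10
  2: 10
  3: 5, 6, 8, 10
  4: 5, 9, 10

Step 2: Greedily match left vertices, then look for augmenting paths:
  Match 1 -- 5
  Match 2 -- 10
  Match 3 -- 6
  Match 4 -- 9
  No augmenting path remains.

Step 3: Verify this is maximum:
  Matching size 4 = min(|L|, |R|) = min(4, 6), which is an upper bound, so this matching is maximum.

Maximum matching: {(1,5), (2,10), (3,6), (4,9)}
Size: 4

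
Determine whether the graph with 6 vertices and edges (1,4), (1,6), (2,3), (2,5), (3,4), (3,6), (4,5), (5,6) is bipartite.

Step 1: Attempt 2-coloring using BFS:
  Start at vertex 1, assign color 0
  Color vertex 4 with color 1 (neighbor of 1)
  Color vertex 6 with color 1 (neighbor of 1)
  Color vertex 3 with color 0 (neighbor of 4)
  Color vertex 5 with color 0 (neighbor of 4)
  Color vertex 2 with color 1 (neighbor of 3)

Step 2: 2-coloring succeeded. No conflicts found.
  Set A (color 0): {1, 3, 5}
  Set B (color 1): {2, 4, 6}

The graph is bipartite with partition {1, 3, 5}, {2, 4, 6}.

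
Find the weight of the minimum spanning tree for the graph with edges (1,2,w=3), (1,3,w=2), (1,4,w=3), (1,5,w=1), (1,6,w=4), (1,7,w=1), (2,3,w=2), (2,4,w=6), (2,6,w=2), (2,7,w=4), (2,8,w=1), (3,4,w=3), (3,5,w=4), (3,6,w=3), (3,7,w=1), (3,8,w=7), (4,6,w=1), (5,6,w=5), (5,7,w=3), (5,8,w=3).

Apply Kruskal's algorithm (sort edges by weight, add if no cycle):

Sorted edges by weight:
  (1,5) w=1
  (1,7) w=1
  (2,8) w=1
  (3,7) w=1
  (4,6) w=1
  (1,3) w=2
  (2,6) w=2
  (2,3) w=2
  (1,2) w=3
  (1,4) w=3
  (3,4) w=3
  (3,6) w=3
  (5,8) w=3
  (5,7) w=3
  (1,6) w=4
  (2,7) w=4
  (3,5) w=4
  (5,6) w=5
  (2,4) w=6
  (3,8) w=7

Add edge (1,5) w=1 -- no cycle. Running total: 1
Add edge (1,7) w=1 -- no cycle. Running total: 2
Add edge (2,8) w=1 -- no cycle. Running total: 3
Add edge (3,7) w=1 -- no cycle. Running total: 4
Add edge (4,6) w=1 -- no cycle. Running total: 5
Skip edge (1,3) w=2 -- would create cycle
Add edge (2,6) w=2 -- no cycle. Running total: 7
Add edge (2,3) w=2 -- no cycle. Running total: 9

MST edges: (1,5,w=1), (1,7,w=1), (2,8,w=1), (3,7,w=1), (4,6,w=1), (2,6,w=2), (2,3,w=2)
Total MST weight: 1 + 1 + 1 + 1 + 1 + 2 + 2 = 9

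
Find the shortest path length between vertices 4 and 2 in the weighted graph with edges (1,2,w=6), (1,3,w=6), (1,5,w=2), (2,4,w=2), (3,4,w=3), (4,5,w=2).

Step 1: Build adjacency list with weights:
  1: 2(w=6), 3(w=6), 5(w=2)
  2: 1(w=6), 4(w=2)
  3: 1(w=6), 4(w=3)
  4: 2(w=2), 3(w=3), 5(w=2)
  5: 1(w=2), 4(w=2)

Step 2: Apply Dijkstra's algorithm from vertex 4:
  Visit vertex 4 (distance=0)
    Update dist[2] = 2
    Update dist[3] = 3
    Update dist[5] = 2
  Visit vertex 2 (distance=2)
    Update dist[1] = 8

Step 3: Shortest path: 4 -> 2
Total weight: 2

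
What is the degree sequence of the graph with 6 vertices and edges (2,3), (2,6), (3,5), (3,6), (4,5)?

Step 1: Count edges incident to each vertex:
  deg(1) = 0 (neighbors: none)
  deg(2) = 2 (neighbors: 3, 6)
  deg(3) = 3 (neighbors: 2, 5, 6)
  deg(4) = 1 (neighbors: 5)
  deg(5) = 2 (neighbors: 3, 4)
  deg(6) = 2 (neighbors: 2, 3)

Step 2: Sort degrees in non-increasing order:
  Degrees: [0, 2, 3, 1, 2, 2] -> sorted: [3, 2, 2, 2, 1, 0]

Degree sequence: [3, 2, 2, 2, 1, 0]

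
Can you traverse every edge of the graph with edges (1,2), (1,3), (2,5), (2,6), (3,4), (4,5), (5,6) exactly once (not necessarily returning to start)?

Step 1: Find the degree of each vertex:
  deg(1) = 2
  deg(2) = 3
  deg(3) = 2
  deg(4) = 2
  deg(5) = 3
  deg(6) = 2

Step 2: Count vertices with odd degree:
  Odd-degree vertices: 2, 5 (2 total)

Step 3: Apply Euler's theorem:
  - Eulerian circuit exists iff graph is connected and all vertices have even degree
  - Eulerian path exists iff graph is connected and has 0 or 2 odd-degree vertices

Graph is connected with exactly 2 odd-degree vertices (2, 5).
Eulerian path exists (starting and ending at the odd-degree vertices), but no Eulerian circuit.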